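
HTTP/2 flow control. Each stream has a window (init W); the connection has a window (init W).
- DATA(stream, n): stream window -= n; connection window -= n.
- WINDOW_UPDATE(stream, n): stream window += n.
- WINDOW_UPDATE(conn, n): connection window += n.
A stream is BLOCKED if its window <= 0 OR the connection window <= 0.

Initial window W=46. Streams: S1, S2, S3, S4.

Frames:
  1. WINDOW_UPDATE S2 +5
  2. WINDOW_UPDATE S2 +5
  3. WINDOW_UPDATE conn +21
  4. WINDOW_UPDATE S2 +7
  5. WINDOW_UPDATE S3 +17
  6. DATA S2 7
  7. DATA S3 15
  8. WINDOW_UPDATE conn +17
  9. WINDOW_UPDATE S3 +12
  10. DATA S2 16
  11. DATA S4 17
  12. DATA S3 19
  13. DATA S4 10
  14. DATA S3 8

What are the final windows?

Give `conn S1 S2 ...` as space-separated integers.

Op 1: conn=46 S1=46 S2=51 S3=46 S4=46 blocked=[]
Op 2: conn=46 S1=46 S2=56 S3=46 S4=46 blocked=[]
Op 3: conn=67 S1=46 S2=56 S3=46 S4=46 blocked=[]
Op 4: conn=67 S1=46 S2=63 S3=46 S4=46 blocked=[]
Op 5: conn=67 S1=46 S2=63 S3=63 S4=46 blocked=[]
Op 6: conn=60 S1=46 S2=56 S3=63 S4=46 blocked=[]
Op 7: conn=45 S1=46 S2=56 S3=48 S4=46 blocked=[]
Op 8: conn=62 S1=46 S2=56 S3=48 S4=46 blocked=[]
Op 9: conn=62 S1=46 S2=56 S3=60 S4=46 blocked=[]
Op 10: conn=46 S1=46 S2=40 S3=60 S4=46 blocked=[]
Op 11: conn=29 S1=46 S2=40 S3=60 S4=29 blocked=[]
Op 12: conn=10 S1=46 S2=40 S3=41 S4=29 blocked=[]
Op 13: conn=0 S1=46 S2=40 S3=41 S4=19 blocked=[1, 2, 3, 4]
Op 14: conn=-8 S1=46 S2=40 S3=33 S4=19 blocked=[1, 2, 3, 4]

Answer: -8 46 40 33 19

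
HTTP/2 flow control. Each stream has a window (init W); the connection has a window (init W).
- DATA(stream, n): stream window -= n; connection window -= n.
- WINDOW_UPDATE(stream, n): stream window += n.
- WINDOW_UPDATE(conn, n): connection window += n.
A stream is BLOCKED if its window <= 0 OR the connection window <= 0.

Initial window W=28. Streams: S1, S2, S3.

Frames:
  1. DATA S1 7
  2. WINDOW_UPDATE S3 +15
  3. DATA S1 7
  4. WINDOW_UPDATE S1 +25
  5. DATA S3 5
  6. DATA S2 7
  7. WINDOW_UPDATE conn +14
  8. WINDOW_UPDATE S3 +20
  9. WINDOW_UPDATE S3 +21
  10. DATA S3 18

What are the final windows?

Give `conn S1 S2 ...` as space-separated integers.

Answer: -2 39 21 61

Derivation:
Op 1: conn=21 S1=21 S2=28 S3=28 blocked=[]
Op 2: conn=21 S1=21 S2=28 S3=43 blocked=[]
Op 3: conn=14 S1=14 S2=28 S3=43 blocked=[]
Op 4: conn=14 S1=39 S2=28 S3=43 blocked=[]
Op 5: conn=9 S1=39 S2=28 S3=38 blocked=[]
Op 6: conn=2 S1=39 S2=21 S3=38 blocked=[]
Op 7: conn=16 S1=39 S2=21 S3=38 blocked=[]
Op 8: conn=16 S1=39 S2=21 S3=58 blocked=[]
Op 9: conn=16 S1=39 S2=21 S3=79 blocked=[]
Op 10: conn=-2 S1=39 S2=21 S3=61 blocked=[1, 2, 3]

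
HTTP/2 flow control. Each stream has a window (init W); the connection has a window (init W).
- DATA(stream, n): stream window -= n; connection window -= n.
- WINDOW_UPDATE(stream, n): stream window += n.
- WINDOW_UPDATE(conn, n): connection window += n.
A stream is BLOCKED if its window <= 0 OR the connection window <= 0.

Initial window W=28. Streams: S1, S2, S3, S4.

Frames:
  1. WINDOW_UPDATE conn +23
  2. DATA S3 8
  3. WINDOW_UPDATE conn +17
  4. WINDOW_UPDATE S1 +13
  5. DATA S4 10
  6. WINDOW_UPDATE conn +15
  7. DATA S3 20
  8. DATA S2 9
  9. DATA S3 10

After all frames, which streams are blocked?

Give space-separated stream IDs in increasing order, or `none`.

Answer: S3

Derivation:
Op 1: conn=51 S1=28 S2=28 S3=28 S4=28 blocked=[]
Op 2: conn=43 S1=28 S2=28 S3=20 S4=28 blocked=[]
Op 3: conn=60 S1=28 S2=28 S3=20 S4=28 blocked=[]
Op 4: conn=60 S1=41 S2=28 S3=20 S4=28 blocked=[]
Op 5: conn=50 S1=41 S2=28 S3=20 S4=18 blocked=[]
Op 6: conn=65 S1=41 S2=28 S3=20 S4=18 blocked=[]
Op 7: conn=45 S1=41 S2=28 S3=0 S4=18 blocked=[3]
Op 8: conn=36 S1=41 S2=19 S3=0 S4=18 blocked=[3]
Op 9: conn=26 S1=41 S2=19 S3=-10 S4=18 blocked=[3]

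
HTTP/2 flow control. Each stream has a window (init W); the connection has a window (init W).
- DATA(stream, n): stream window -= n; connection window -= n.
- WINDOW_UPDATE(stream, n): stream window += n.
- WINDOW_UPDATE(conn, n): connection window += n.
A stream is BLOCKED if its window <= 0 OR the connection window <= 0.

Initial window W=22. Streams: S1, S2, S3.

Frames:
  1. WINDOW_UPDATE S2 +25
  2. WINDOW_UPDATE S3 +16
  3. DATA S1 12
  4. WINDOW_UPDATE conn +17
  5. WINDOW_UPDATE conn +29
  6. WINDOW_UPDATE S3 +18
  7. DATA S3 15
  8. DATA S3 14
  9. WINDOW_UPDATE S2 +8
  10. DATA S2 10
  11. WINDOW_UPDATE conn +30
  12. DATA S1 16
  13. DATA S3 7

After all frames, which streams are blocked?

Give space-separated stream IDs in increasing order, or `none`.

Op 1: conn=22 S1=22 S2=47 S3=22 blocked=[]
Op 2: conn=22 S1=22 S2=47 S3=38 blocked=[]
Op 3: conn=10 S1=10 S2=47 S3=38 blocked=[]
Op 4: conn=27 S1=10 S2=47 S3=38 blocked=[]
Op 5: conn=56 S1=10 S2=47 S3=38 blocked=[]
Op 6: conn=56 S1=10 S2=47 S3=56 blocked=[]
Op 7: conn=41 S1=10 S2=47 S3=41 blocked=[]
Op 8: conn=27 S1=10 S2=47 S3=27 blocked=[]
Op 9: conn=27 S1=10 S2=55 S3=27 blocked=[]
Op 10: conn=17 S1=10 S2=45 S3=27 blocked=[]
Op 11: conn=47 S1=10 S2=45 S3=27 blocked=[]
Op 12: conn=31 S1=-6 S2=45 S3=27 blocked=[1]
Op 13: conn=24 S1=-6 S2=45 S3=20 blocked=[1]

Answer: S1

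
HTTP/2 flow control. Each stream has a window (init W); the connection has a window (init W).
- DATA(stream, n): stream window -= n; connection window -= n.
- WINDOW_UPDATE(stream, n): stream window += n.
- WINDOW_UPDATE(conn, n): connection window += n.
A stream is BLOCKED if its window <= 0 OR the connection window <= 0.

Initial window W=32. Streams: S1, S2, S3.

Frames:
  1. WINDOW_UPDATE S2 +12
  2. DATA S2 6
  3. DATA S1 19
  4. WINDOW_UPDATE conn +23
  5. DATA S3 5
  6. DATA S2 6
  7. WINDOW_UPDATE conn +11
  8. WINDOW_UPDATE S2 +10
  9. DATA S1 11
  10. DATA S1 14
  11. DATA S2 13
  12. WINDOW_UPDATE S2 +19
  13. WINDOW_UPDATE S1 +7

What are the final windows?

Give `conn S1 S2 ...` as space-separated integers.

Op 1: conn=32 S1=32 S2=44 S3=32 blocked=[]
Op 2: conn=26 S1=32 S2=38 S3=32 blocked=[]
Op 3: conn=7 S1=13 S2=38 S3=32 blocked=[]
Op 4: conn=30 S1=13 S2=38 S3=32 blocked=[]
Op 5: conn=25 S1=13 S2=38 S3=27 blocked=[]
Op 6: conn=19 S1=13 S2=32 S3=27 blocked=[]
Op 7: conn=30 S1=13 S2=32 S3=27 blocked=[]
Op 8: conn=30 S1=13 S2=42 S3=27 blocked=[]
Op 9: conn=19 S1=2 S2=42 S3=27 blocked=[]
Op 10: conn=5 S1=-12 S2=42 S3=27 blocked=[1]
Op 11: conn=-8 S1=-12 S2=29 S3=27 blocked=[1, 2, 3]
Op 12: conn=-8 S1=-12 S2=48 S3=27 blocked=[1, 2, 3]
Op 13: conn=-8 S1=-5 S2=48 S3=27 blocked=[1, 2, 3]

Answer: -8 -5 48 27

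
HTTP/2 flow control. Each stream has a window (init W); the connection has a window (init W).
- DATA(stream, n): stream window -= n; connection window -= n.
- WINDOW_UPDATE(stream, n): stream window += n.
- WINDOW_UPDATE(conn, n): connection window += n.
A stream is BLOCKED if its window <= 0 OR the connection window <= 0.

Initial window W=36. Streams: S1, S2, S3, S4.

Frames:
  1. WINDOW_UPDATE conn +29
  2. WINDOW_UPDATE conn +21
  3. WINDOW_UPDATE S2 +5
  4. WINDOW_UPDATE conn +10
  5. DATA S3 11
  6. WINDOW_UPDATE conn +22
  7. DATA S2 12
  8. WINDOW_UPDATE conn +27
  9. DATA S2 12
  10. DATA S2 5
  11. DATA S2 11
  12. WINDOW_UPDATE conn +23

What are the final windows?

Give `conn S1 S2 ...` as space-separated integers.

Answer: 117 36 1 25 36

Derivation:
Op 1: conn=65 S1=36 S2=36 S3=36 S4=36 blocked=[]
Op 2: conn=86 S1=36 S2=36 S3=36 S4=36 blocked=[]
Op 3: conn=86 S1=36 S2=41 S3=36 S4=36 blocked=[]
Op 4: conn=96 S1=36 S2=41 S3=36 S4=36 blocked=[]
Op 5: conn=85 S1=36 S2=41 S3=25 S4=36 blocked=[]
Op 6: conn=107 S1=36 S2=41 S3=25 S4=36 blocked=[]
Op 7: conn=95 S1=36 S2=29 S3=25 S4=36 blocked=[]
Op 8: conn=122 S1=36 S2=29 S3=25 S4=36 blocked=[]
Op 9: conn=110 S1=36 S2=17 S3=25 S4=36 blocked=[]
Op 10: conn=105 S1=36 S2=12 S3=25 S4=36 blocked=[]
Op 11: conn=94 S1=36 S2=1 S3=25 S4=36 blocked=[]
Op 12: conn=117 S1=36 S2=1 S3=25 S4=36 blocked=[]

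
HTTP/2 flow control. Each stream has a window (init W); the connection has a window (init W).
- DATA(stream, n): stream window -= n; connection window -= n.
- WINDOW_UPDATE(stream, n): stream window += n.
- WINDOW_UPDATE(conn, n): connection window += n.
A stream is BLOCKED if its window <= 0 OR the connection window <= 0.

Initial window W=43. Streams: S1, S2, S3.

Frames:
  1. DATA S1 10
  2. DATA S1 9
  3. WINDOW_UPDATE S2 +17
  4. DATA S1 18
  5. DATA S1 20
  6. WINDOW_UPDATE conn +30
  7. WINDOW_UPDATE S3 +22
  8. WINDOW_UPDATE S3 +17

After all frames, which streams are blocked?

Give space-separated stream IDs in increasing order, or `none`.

Answer: S1

Derivation:
Op 1: conn=33 S1=33 S2=43 S3=43 blocked=[]
Op 2: conn=24 S1=24 S2=43 S3=43 blocked=[]
Op 3: conn=24 S1=24 S2=60 S3=43 blocked=[]
Op 4: conn=6 S1=6 S2=60 S3=43 blocked=[]
Op 5: conn=-14 S1=-14 S2=60 S3=43 blocked=[1, 2, 3]
Op 6: conn=16 S1=-14 S2=60 S3=43 blocked=[1]
Op 7: conn=16 S1=-14 S2=60 S3=65 blocked=[1]
Op 8: conn=16 S1=-14 S2=60 S3=82 blocked=[1]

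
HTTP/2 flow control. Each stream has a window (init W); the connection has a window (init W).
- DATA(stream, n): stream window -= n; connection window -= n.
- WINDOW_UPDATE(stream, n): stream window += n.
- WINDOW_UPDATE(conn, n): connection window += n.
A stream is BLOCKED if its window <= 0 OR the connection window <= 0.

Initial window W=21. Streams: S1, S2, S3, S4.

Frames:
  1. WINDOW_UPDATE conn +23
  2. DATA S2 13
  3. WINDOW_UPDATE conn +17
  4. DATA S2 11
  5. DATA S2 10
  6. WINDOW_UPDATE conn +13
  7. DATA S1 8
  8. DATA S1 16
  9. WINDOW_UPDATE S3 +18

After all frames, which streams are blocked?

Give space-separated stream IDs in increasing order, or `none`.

Answer: S1 S2

Derivation:
Op 1: conn=44 S1=21 S2=21 S3=21 S4=21 blocked=[]
Op 2: conn=31 S1=21 S2=8 S3=21 S4=21 blocked=[]
Op 3: conn=48 S1=21 S2=8 S3=21 S4=21 blocked=[]
Op 4: conn=37 S1=21 S2=-3 S3=21 S4=21 blocked=[2]
Op 5: conn=27 S1=21 S2=-13 S3=21 S4=21 blocked=[2]
Op 6: conn=40 S1=21 S2=-13 S3=21 S4=21 blocked=[2]
Op 7: conn=32 S1=13 S2=-13 S3=21 S4=21 blocked=[2]
Op 8: conn=16 S1=-3 S2=-13 S3=21 S4=21 blocked=[1, 2]
Op 9: conn=16 S1=-3 S2=-13 S3=39 S4=21 blocked=[1, 2]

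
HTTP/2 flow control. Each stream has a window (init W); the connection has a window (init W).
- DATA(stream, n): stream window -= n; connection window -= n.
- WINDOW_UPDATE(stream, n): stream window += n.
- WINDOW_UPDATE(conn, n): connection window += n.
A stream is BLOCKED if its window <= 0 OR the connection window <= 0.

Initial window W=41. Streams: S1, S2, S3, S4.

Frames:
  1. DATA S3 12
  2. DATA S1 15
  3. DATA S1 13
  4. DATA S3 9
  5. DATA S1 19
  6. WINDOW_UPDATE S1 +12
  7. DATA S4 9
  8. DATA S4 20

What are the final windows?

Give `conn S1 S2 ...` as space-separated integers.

Answer: -56 6 41 20 12

Derivation:
Op 1: conn=29 S1=41 S2=41 S3=29 S4=41 blocked=[]
Op 2: conn=14 S1=26 S2=41 S3=29 S4=41 blocked=[]
Op 3: conn=1 S1=13 S2=41 S3=29 S4=41 blocked=[]
Op 4: conn=-8 S1=13 S2=41 S3=20 S4=41 blocked=[1, 2, 3, 4]
Op 5: conn=-27 S1=-6 S2=41 S3=20 S4=41 blocked=[1, 2, 3, 4]
Op 6: conn=-27 S1=6 S2=41 S3=20 S4=41 blocked=[1, 2, 3, 4]
Op 7: conn=-36 S1=6 S2=41 S3=20 S4=32 blocked=[1, 2, 3, 4]
Op 8: conn=-56 S1=6 S2=41 S3=20 S4=12 blocked=[1, 2, 3, 4]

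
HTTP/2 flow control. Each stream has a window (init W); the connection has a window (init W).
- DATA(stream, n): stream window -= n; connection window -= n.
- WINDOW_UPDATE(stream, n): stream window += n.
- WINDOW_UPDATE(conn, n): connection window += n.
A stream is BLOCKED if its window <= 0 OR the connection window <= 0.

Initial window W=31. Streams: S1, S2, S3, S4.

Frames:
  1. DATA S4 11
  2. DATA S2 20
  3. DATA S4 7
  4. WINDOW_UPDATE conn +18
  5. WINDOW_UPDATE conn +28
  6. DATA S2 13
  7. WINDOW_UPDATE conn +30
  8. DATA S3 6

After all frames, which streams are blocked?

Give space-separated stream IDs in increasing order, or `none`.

Answer: S2

Derivation:
Op 1: conn=20 S1=31 S2=31 S3=31 S4=20 blocked=[]
Op 2: conn=0 S1=31 S2=11 S3=31 S4=20 blocked=[1, 2, 3, 4]
Op 3: conn=-7 S1=31 S2=11 S3=31 S4=13 blocked=[1, 2, 3, 4]
Op 4: conn=11 S1=31 S2=11 S3=31 S4=13 blocked=[]
Op 5: conn=39 S1=31 S2=11 S3=31 S4=13 blocked=[]
Op 6: conn=26 S1=31 S2=-2 S3=31 S4=13 blocked=[2]
Op 7: conn=56 S1=31 S2=-2 S3=31 S4=13 blocked=[2]
Op 8: conn=50 S1=31 S2=-2 S3=25 S4=13 blocked=[2]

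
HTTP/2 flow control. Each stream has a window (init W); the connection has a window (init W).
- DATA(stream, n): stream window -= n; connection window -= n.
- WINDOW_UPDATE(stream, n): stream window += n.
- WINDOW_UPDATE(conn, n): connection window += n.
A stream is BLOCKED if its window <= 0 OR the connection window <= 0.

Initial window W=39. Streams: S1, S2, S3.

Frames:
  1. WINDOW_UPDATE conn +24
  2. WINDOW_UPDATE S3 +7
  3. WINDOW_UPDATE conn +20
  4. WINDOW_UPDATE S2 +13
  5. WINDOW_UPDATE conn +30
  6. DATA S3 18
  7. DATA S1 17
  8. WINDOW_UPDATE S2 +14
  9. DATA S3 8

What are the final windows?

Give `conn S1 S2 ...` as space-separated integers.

Answer: 70 22 66 20

Derivation:
Op 1: conn=63 S1=39 S2=39 S3=39 blocked=[]
Op 2: conn=63 S1=39 S2=39 S3=46 blocked=[]
Op 3: conn=83 S1=39 S2=39 S3=46 blocked=[]
Op 4: conn=83 S1=39 S2=52 S3=46 blocked=[]
Op 5: conn=113 S1=39 S2=52 S3=46 blocked=[]
Op 6: conn=95 S1=39 S2=52 S3=28 blocked=[]
Op 7: conn=78 S1=22 S2=52 S3=28 blocked=[]
Op 8: conn=78 S1=22 S2=66 S3=28 blocked=[]
Op 9: conn=70 S1=22 S2=66 S3=20 blocked=[]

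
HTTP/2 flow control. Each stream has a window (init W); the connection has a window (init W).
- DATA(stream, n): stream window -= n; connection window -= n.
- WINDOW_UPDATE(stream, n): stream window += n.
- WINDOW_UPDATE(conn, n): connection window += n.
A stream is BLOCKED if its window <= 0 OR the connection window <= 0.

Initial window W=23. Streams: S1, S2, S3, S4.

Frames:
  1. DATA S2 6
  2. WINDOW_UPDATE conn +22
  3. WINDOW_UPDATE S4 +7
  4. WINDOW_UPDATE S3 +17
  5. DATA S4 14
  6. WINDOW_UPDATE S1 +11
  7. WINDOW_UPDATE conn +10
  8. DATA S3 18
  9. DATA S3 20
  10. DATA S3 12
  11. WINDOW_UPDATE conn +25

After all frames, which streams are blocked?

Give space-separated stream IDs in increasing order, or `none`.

Answer: S3

Derivation:
Op 1: conn=17 S1=23 S2=17 S3=23 S4=23 blocked=[]
Op 2: conn=39 S1=23 S2=17 S3=23 S4=23 blocked=[]
Op 3: conn=39 S1=23 S2=17 S3=23 S4=30 blocked=[]
Op 4: conn=39 S1=23 S2=17 S3=40 S4=30 blocked=[]
Op 5: conn=25 S1=23 S2=17 S3=40 S4=16 blocked=[]
Op 6: conn=25 S1=34 S2=17 S3=40 S4=16 blocked=[]
Op 7: conn=35 S1=34 S2=17 S3=40 S4=16 blocked=[]
Op 8: conn=17 S1=34 S2=17 S3=22 S4=16 blocked=[]
Op 9: conn=-3 S1=34 S2=17 S3=2 S4=16 blocked=[1, 2, 3, 4]
Op 10: conn=-15 S1=34 S2=17 S3=-10 S4=16 blocked=[1, 2, 3, 4]
Op 11: conn=10 S1=34 S2=17 S3=-10 S4=16 blocked=[3]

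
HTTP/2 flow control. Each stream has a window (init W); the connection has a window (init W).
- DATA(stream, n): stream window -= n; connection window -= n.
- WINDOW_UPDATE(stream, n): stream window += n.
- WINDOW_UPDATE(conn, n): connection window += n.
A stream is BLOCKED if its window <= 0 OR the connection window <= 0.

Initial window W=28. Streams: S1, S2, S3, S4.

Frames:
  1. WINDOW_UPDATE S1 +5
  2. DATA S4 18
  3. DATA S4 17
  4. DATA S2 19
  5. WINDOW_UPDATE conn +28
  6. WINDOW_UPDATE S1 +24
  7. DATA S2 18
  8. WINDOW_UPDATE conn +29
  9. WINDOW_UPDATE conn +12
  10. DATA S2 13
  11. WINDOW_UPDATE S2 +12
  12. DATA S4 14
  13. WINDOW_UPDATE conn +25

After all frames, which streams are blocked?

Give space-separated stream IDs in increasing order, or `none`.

Op 1: conn=28 S1=33 S2=28 S3=28 S4=28 blocked=[]
Op 2: conn=10 S1=33 S2=28 S3=28 S4=10 blocked=[]
Op 3: conn=-7 S1=33 S2=28 S3=28 S4=-7 blocked=[1, 2, 3, 4]
Op 4: conn=-26 S1=33 S2=9 S3=28 S4=-7 blocked=[1, 2, 3, 4]
Op 5: conn=2 S1=33 S2=9 S3=28 S4=-7 blocked=[4]
Op 6: conn=2 S1=57 S2=9 S3=28 S4=-7 blocked=[4]
Op 7: conn=-16 S1=57 S2=-9 S3=28 S4=-7 blocked=[1, 2, 3, 4]
Op 8: conn=13 S1=57 S2=-9 S3=28 S4=-7 blocked=[2, 4]
Op 9: conn=25 S1=57 S2=-9 S3=28 S4=-7 blocked=[2, 4]
Op 10: conn=12 S1=57 S2=-22 S3=28 S4=-7 blocked=[2, 4]
Op 11: conn=12 S1=57 S2=-10 S3=28 S4=-7 blocked=[2, 4]
Op 12: conn=-2 S1=57 S2=-10 S3=28 S4=-21 blocked=[1, 2, 3, 4]
Op 13: conn=23 S1=57 S2=-10 S3=28 S4=-21 blocked=[2, 4]

Answer: S2 S4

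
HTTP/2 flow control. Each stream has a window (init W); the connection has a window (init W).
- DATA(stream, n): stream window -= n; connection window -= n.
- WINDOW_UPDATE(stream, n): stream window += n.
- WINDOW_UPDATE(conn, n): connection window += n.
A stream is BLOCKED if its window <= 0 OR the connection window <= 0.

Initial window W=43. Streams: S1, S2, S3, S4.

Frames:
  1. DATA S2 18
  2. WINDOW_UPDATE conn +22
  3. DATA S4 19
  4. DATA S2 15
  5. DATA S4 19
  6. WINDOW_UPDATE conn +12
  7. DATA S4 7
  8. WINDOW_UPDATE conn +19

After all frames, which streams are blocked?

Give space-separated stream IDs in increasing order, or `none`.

Answer: S4

Derivation:
Op 1: conn=25 S1=43 S2=25 S3=43 S4=43 blocked=[]
Op 2: conn=47 S1=43 S2=25 S3=43 S4=43 blocked=[]
Op 3: conn=28 S1=43 S2=25 S3=43 S4=24 blocked=[]
Op 4: conn=13 S1=43 S2=10 S3=43 S4=24 blocked=[]
Op 5: conn=-6 S1=43 S2=10 S3=43 S4=5 blocked=[1, 2, 3, 4]
Op 6: conn=6 S1=43 S2=10 S3=43 S4=5 blocked=[]
Op 7: conn=-1 S1=43 S2=10 S3=43 S4=-2 blocked=[1, 2, 3, 4]
Op 8: conn=18 S1=43 S2=10 S3=43 S4=-2 blocked=[4]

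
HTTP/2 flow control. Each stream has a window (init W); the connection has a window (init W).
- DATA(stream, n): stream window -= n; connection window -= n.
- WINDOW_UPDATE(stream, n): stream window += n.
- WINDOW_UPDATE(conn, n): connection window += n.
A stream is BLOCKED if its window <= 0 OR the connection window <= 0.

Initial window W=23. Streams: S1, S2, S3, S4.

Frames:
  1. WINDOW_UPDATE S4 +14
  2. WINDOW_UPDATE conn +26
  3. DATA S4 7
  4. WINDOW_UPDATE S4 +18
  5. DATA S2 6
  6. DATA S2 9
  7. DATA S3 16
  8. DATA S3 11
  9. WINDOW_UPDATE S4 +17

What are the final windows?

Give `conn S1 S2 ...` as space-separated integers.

Op 1: conn=23 S1=23 S2=23 S3=23 S4=37 blocked=[]
Op 2: conn=49 S1=23 S2=23 S3=23 S4=37 blocked=[]
Op 3: conn=42 S1=23 S2=23 S3=23 S4=30 blocked=[]
Op 4: conn=42 S1=23 S2=23 S3=23 S4=48 blocked=[]
Op 5: conn=36 S1=23 S2=17 S3=23 S4=48 blocked=[]
Op 6: conn=27 S1=23 S2=8 S3=23 S4=48 blocked=[]
Op 7: conn=11 S1=23 S2=8 S3=7 S4=48 blocked=[]
Op 8: conn=0 S1=23 S2=8 S3=-4 S4=48 blocked=[1, 2, 3, 4]
Op 9: conn=0 S1=23 S2=8 S3=-4 S4=65 blocked=[1, 2, 3, 4]

Answer: 0 23 8 -4 65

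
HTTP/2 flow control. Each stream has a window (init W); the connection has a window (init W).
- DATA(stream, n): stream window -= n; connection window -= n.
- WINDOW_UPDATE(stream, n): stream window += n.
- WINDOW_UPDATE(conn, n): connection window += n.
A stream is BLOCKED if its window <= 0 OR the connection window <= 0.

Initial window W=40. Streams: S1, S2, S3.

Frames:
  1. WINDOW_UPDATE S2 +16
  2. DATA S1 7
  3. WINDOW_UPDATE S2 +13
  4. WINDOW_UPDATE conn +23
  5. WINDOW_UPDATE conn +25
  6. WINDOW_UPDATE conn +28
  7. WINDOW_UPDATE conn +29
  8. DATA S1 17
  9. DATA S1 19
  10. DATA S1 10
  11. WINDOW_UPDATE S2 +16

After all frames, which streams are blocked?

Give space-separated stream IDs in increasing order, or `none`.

Answer: S1

Derivation:
Op 1: conn=40 S1=40 S2=56 S3=40 blocked=[]
Op 2: conn=33 S1=33 S2=56 S3=40 blocked=[]
Op 3: conn=33 S1=33 S2=69 S3=40 blocked=[]
Op 4: conn=56 S1=33 S2=69 S3=40 blocked=[]
Op 5: conn=81 S1=33 S2=69 S3=40 blocked=[]
Op 6: conn=109 S1=33 S2=69 S3=40 blocked=[]
Op 7: conn=138 S1=33 S2=69 S3=40 blocked=[]
Op 8: conn=121 S1=16 S2=69 S3=40 blocked=[]
Op 9: conn=102 S1=-3 S2=69 S3=40 blocked=[1]
Op 10: conn=92 S1=-13 S2=69 S3=40 blocked=[1]
Op 11: conn=92 S1=-13 S2=85 S3=40 blocked=[1]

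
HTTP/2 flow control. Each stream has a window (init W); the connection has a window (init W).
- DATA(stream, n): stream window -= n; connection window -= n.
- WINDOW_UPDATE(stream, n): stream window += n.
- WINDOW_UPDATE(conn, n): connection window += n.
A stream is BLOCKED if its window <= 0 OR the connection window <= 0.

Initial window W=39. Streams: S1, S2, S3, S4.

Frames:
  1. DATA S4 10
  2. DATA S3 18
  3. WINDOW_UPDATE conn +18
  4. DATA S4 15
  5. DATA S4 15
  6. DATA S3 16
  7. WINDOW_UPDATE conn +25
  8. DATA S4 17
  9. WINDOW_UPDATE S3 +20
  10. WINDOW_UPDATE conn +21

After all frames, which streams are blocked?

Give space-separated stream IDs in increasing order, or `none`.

Answer: S4

Derivation:
Op 1: conn=29 S1=39 S2=39 S3=39 S4=29 blocked=[]
Op 2: conn=11 S1=39 S2=39 S3=21 S4=29 blocked=[]
Op 3: conn=29 S1=39 S2=39 S3=21 S4=29 blocked=[]
Op 4: conn=14 S1=39 S2=39 S3=21 S4=14 blocked=[]
Op 5: conn=-1 S1=39 S2=39 S3=21 S4=-1 blocked=[1, 2, 3, 4]
Op 6: conn=-17 S1=39 S2=39 S3=5 S4=-1 blocked=[1, 2, 3, 4]
Op 7: conn=8 S1=39 S2=39 S3=5 S4=-1 blocked=[4]
Op 8: conn=-9 S1=39 S2=39 S3=5 S4=-18 blocked=[1, 2, 3, 4]
Op 9: conn=-9 S1=39 S2=39 S3=25 S4=-18 blocked=[1, 2, 3, 4]
Op 10: conn=12 S1=39 S2=39 S3=25 S4=-18 blocked=[4]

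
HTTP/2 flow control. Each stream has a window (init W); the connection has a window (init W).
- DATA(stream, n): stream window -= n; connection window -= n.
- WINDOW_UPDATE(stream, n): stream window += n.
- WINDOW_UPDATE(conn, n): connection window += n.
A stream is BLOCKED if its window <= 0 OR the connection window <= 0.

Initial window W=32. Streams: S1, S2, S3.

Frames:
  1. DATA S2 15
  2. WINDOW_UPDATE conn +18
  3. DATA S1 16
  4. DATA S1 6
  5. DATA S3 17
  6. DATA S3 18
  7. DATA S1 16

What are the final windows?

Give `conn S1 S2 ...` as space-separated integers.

Answer: -38 -6 17 -3

Derivation:
Op 1: conn=17 S1=32 S2=17 S3=32 blocked=[]
Op 2: conn=35 S1=32 S2=17 S3=32 blocked=[]
Op 3: conn=19 S1=16 S2=17 S3=32 blocked=[]
Op 4: conn=13 S1=10 S2=17 S3=32 blocked=[]
Op 5: conn=-4 S1=10 S2=17 S3=15 blocked=[1, 2, 3]
Op 6: conn=-22 S1=10 S2=17 S3=-3 blocked=[1, 2, 3]
Op 7: conn=-38 S1=-6 S2=17 S3=-3 blocked=[1, 2, 3]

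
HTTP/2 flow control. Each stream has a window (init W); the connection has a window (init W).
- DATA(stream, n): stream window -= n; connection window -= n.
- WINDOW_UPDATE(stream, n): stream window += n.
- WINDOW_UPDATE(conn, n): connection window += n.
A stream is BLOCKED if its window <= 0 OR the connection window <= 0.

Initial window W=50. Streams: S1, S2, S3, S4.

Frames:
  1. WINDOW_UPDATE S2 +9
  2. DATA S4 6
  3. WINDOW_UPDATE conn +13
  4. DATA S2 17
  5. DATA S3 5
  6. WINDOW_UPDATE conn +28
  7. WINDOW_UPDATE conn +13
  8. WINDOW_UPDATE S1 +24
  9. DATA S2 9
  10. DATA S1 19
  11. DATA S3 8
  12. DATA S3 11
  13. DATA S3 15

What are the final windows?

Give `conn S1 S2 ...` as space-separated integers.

Op 1: conn=50 S1=50 S2=59 S3=50 S4=50 blocked=[]
Op 2: conn=44 S1=50 S2=59 S3=50 S4=44 blocked=[]
Op 3: conn=57 S1=50 S2=59 S3=50 S4=44 blocked=[]
Op 4: conn=40 S1=50 S2=42 S3=50 S4=44 blocked=[]
Op 5: conn=35 S1=50 S2=42 S3=45 S4=44 blocked=[]
Op 6: conn=63 S1=50 S2=42 S3=45 S4=44 blocked=[]
Op 7: conn=76 S1=50 S2=42 S3=45 S4=44 blocked=[]
Op 8: conn=76 S1=74 S2=42 S3=45 S4=44 blocked=[]
Op 9: conn=67 S1=74 S2=33 S3=45 S4=44 blocked=[]
Op 10: conn=48 S1=55 S2=33 S3=45 S4=44 blocked=[]
Op 11: conn=40 S1=55 S2=33 S3=37 S4=44 blocked=[]
Op 12: conn=29 S1=55 S2=33 S3=26 S4=44 blocked=[]
Op 13: conn=14 S1=55 S2=33 S3=11 S4=44 blocked=[]

Answer: 14 55 33 11 44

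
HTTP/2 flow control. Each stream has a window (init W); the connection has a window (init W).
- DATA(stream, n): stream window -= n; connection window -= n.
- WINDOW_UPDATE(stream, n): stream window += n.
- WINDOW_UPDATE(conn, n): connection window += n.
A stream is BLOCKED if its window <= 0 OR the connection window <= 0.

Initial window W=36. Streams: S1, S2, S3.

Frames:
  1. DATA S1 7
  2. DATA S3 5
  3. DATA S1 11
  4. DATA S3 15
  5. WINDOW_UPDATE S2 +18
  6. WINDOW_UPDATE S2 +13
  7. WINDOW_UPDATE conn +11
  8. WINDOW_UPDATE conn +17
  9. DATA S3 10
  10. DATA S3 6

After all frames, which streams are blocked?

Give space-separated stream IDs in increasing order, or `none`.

Answer: S3

Derivation:
Op 1: conn=29 S1=29 S2=36 S3=36 blocked=[]
Op 2: conn=24 S1=29 S2=36 S3=31 blocked=[]
Op 3: conn=13 S1=18 S2=36 S3=31 blocked=[]
Op 4: conn=-2 S1=18 S2=36 S3=16 blocked=[1, 2, 3]
Op 5: conn=-2 S1=18 S2=54 S3=16 blocked=[1, 2, 3]
Op 6: conn=-2 S1=18 S2=67 S3=16 blocked=[1, 2, 3]
Op 7: conn=9 S1=18 S2=67 S3=16 blocked=[]
Op 8: conn=26 S1=18 S2=67 S3=16 blocked=[]
Op 9: conn=16 S1=18 S2=67 S3=6 blocked=[]
Op 10: conn=10 S1=18 S2=67 S3=0 blocked=[3]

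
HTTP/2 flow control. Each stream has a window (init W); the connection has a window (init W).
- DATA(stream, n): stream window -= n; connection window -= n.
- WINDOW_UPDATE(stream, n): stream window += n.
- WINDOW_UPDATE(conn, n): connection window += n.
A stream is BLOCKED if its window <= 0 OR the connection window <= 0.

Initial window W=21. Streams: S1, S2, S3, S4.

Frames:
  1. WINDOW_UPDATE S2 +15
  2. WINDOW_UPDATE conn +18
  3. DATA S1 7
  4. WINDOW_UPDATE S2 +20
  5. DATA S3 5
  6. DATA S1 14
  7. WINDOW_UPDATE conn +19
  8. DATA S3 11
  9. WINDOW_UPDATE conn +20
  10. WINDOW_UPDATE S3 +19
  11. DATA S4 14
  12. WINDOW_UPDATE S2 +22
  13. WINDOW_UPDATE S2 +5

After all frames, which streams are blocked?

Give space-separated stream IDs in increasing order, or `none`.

Op 1: conn=21 S1=21 S2=36 S3=21 S4=21 blocked=[]
Op 2: conn=39 S1=21 S2=36 S3=21 S4=21 blocked=[]
Op 3: conn=32 S1=14 S2=36 S3=21 S4=21 blocked=[]
Op 4: conn=32 S1=14 S2=56 S3=21 S4=21 blocked=[]
Op 5: conn=27 S1=14 S2=56 S3=16 S4=21 blocked=[]
Op 6: conn=13 S1=0 S2=56 S3=16 S4=21 blocked=[1]
Op 7: conn=32 S1=0 S2=56 S3=16 S4=21 blocked=[1]
Op 8: conn=21 S1=0 S2=56 S3=5 S4=21 blocked=[1]
Op 9: conn=41 S1=0 S2=56 S3=5 S4=21 blocked=[1]
Op 10: conn=41 S1=0 S2=56 S3=24 S4=21 blocked=[1]
Op 11: conn=27 S1=0 S2=56 S3=24 S4=7 blocked=[1]
Op 12: conn=27 S1=0 S2=78 S3=24 S4=7 blocked=[1]
Op 13: conn=27 S1=0 S2=83 S3=24 S4=7 blocked=[1]

Answer: S1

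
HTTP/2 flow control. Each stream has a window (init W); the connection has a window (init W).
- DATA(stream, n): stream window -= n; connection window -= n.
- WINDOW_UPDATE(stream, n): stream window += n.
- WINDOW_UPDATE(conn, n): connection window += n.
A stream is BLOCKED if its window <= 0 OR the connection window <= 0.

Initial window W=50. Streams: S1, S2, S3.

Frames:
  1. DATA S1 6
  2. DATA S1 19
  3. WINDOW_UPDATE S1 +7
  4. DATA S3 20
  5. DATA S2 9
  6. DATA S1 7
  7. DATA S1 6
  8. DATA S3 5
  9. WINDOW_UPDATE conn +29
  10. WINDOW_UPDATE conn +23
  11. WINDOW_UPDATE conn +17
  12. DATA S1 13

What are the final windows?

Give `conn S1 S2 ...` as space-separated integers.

Op 1: conn=44 S1=44 S2=50 S3=50 blocked=[]
Op 2: conn=25 S1=25 S2=50 S3=50 blocked=[]
Op 3: conn=25 S1=32 S2=50 S3=50 blocked=[]
Op 4: conn=5 S1=32 S2=50 S3=30 blocked=[]
Op 5: conn=-4 S1=32 S2=41 S3=30 blocked=[1, 2, 3]
Op 6: conn=-11 S1=25 S2=41 S3=30 blocked=[1, 2, 3]
Op 7: conn=-17 S1=19 S2=41 S3=30 blocked=[1, 2, 3]
Op 8: conn=-22 S1=19 S2=41 S3=25 blocked=[1, 2, 3]
Op 9: conn=7 S1=19 S2=41 S3=25 blocked=[]
Op 10: conn=30 S1=19 S2=41 S3=25 blocked=[]
Op 11: conn=47 S1=19 S2=41 S3=25 blocked=[]
Op 12: conn=34 S1=6 S2=41 S3=25 blocked=[]

Answer: 34 6 41 25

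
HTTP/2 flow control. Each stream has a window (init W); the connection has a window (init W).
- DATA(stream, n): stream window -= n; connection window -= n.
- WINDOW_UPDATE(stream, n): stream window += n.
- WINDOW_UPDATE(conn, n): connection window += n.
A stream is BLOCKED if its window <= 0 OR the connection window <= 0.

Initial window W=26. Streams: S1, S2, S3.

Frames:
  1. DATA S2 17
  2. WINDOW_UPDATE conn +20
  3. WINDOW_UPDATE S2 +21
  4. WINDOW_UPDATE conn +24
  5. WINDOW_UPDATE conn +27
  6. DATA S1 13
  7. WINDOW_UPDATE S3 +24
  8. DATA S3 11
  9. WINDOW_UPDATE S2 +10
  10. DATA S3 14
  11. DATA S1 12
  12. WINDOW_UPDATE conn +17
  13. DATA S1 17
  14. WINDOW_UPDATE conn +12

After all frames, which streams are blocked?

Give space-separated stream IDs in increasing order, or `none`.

Op 1: conn=9 S1=26 S2=9 S3=26 blocked=[]
Op 2: conn=29 S1=26 S2=9 S3=26 blocked=[]
Op 3: conn=29 S1=26 S2=30 S3=26 blocked=[]
Op 4: conn=53 S1=26 S2=30 S3=26 blocked=[]
Op 5: conn=80 S1=26 S2=30 S3=26 blocked=[]
Op 6: conn=67 S1=13 S2=30 S3=26 blocked=[]
Op 7: conn=67 S1=13 S2=30 S3=50 blocked=[]
Op 8: conn=56 S1=13 S2=30 S3=39 blocked=[]
Op 9: conn=56 S1=13 S2=40 S3=39 blocked=[]
Op 10: conn=42 S1=13 S2=40 S3=25 blocked=[]
Op 11: conn=30 S1=1 S2=40 S3=25 blocked=[]
Op 12: conn=47 S1=1 S2=40 S3=25 blocked=[]
Op 13: conn=30 S1=-16 S2=40 S3=25 blocked=[1]
Op 14: conn=42 S1=-16 S2=40 S3=25 blocked=[1]

Answer: S1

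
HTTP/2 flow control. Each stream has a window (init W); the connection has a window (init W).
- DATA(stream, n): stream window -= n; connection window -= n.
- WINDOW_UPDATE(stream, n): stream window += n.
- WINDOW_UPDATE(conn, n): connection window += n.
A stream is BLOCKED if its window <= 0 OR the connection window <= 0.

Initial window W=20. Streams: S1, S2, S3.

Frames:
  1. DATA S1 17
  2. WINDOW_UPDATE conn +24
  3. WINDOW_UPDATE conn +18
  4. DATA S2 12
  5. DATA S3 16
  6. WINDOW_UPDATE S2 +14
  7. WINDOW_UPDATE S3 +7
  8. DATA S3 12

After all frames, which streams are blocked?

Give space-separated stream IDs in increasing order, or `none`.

Op 1: conn=3 S1=3 S2=20 S3=20 blocked=[]
Op 2: conn=27 S1=3 S2=20 S3=20 blocked=[]
Op 3: conn=45 S1=3 S2=20 S3=20 blocked=[]
Op 4: conn=33 S1=3 S2=8 S3=20 blocked=[]
Op 5: conn=17 S1=3 S2=8 S3=4 blocked=[]
Op 6: conn=17 S1=3 S2=22 S3=4 blocked=[]
Op 7: conn=17 S1=3 S2=22 S3=11 blocked=[]
Op 8: conn=5 S1=3 S2=22 S3=-1 blocked=[3]

Answer: S3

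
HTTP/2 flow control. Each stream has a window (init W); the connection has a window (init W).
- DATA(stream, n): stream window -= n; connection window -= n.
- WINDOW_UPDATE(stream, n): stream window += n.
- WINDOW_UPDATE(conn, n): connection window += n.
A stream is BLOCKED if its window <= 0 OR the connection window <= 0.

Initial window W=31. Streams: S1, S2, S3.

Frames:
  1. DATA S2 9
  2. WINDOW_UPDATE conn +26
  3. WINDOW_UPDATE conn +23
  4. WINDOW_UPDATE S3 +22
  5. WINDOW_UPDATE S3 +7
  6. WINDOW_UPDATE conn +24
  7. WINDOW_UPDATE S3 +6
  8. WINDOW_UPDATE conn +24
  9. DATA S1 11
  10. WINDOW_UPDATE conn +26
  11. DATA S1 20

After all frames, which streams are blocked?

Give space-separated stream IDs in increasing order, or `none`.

Answer: S1

Derivation:
Op 1: conn=22 S1=31 S2=22 S3=31 blocked=[]
Op 2: conn=48 S1=31 S2=22 S3=31 blocked=[]
Op 3: conn=71 S1=31 S2=22 S3=31 blocked=[]
Op 4: conn=71 S1=31 S2=22 S3=53 blocked=[]
Op 5: conn=71 S1=31 S2=22 S3=60 blocked=[]
Op 6: conn=95 S1=31 S2=22 S3=60 blocked=[]
Op 7: conn=95 S1=31 S2=22 S3=66 blocked=[]
Op 8: conn=119 S1=31 S2=22 S3=66 blocked=[]
Op 9: conn=108 S1=20 S2=22 S3=66 blocked=[]
Op 10: conn=134 S1=20 S2=22 S3=66 blocked=[]
Op 11: conn=114 S1=0 S2=22 S3=66 blocked=[1]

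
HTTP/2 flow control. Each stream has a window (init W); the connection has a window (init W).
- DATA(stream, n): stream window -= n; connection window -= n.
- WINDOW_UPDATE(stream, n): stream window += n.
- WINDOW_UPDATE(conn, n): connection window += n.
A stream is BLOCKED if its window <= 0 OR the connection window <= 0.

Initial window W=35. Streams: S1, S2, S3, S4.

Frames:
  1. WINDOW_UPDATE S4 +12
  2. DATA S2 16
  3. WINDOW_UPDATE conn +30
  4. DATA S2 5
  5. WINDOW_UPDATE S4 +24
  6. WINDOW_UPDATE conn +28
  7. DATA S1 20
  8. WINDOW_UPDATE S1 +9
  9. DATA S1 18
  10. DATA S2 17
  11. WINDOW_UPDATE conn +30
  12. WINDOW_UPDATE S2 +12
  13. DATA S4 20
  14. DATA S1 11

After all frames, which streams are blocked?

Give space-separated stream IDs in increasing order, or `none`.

Op 1: conn=35 S1=35 S2=35 S3=35 S4=47 blocked=[]
Op 2: conn=19 S1=35 S2=19 S3=35 S4=47 blocked=[]
Op 3: conn=49 S1=35 S2=19 S3=35 S4=47 blocked=[]
Op 4: conn=44 S1=35 S2=14 S3=35 S4=47 blocked=[]
Op 5: conn=44 S1=35 S2=14 S3=35 S4=71 blocked=[]
Op 6: conn=72 S1=35 S2=14 S3=35 S4=71 blocked=[]
Op 7: conn=52 S1=15 S2=14 S3=35 S4=71 blocked=[]
Op 8: conn=52 S1=24 S2=14 S3=35 S4=71 blocked=[]
Op 9: conn=34 S1=6 S2=14 S3=35 S4=71 blocked=[]
Op 10: conn=17 S1=6 S2=-3 S3=35 S4=71 blocked=[2]
Op 11: conn=47 S1=6 S2=-3 S3=35 S4=71 blocked=[2]
Op 12: conn=47 S1=6 S2=9 S3=35 S4=71 blocked=[]
Op 13: conn=27 S1=6 S2=9 S3=35 S4=51 blocked=[]
Op 14: conn=16 S1=-5 S2=9 S3=35 S4=51 blocked=[1]

Answer: S1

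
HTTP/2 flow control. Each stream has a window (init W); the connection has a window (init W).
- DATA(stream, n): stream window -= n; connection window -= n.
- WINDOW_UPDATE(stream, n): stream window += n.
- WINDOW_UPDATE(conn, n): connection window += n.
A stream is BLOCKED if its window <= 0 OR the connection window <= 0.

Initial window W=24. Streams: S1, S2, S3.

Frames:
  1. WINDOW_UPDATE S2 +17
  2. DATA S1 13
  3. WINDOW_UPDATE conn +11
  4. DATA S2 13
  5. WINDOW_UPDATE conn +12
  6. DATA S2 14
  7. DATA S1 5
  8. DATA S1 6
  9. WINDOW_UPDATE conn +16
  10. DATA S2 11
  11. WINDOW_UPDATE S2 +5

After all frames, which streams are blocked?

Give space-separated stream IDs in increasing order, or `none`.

Op 1: conn=24 S1=24 S2=41 S3=24 blocked=[]
Op 2: conn=11 S1=11 S2=41 S3=24 blocked=[]
Op 3: conn=22 S1=11 S2=41 S3=24 blocked=[]
Op 4: conn=9 S1=11 S2=28 S3=24 blocked=[]
Op 5: conn=21 S1=11 S2=28 S3=24 blocked=[]
Op 6: conn=7 S1=11 S2=14 S3=24 blocked=[]
Op 7: conn=2 S1=6 S2=14 S3=24 blocked=[]
Op 8: conn=-4 S1=0 S2=14 S3=24 blocked=[1, 2, 3]
Op 9: conn=12 S1=0 S2=14 S3=24 blocked=[1]
Op 10: conn=1 S1=0 S2=3 S3=24 blocked=[1]
Op 11: conn=1 S1=0 S2=8 S3=24 blocked=[1]

Answer: S1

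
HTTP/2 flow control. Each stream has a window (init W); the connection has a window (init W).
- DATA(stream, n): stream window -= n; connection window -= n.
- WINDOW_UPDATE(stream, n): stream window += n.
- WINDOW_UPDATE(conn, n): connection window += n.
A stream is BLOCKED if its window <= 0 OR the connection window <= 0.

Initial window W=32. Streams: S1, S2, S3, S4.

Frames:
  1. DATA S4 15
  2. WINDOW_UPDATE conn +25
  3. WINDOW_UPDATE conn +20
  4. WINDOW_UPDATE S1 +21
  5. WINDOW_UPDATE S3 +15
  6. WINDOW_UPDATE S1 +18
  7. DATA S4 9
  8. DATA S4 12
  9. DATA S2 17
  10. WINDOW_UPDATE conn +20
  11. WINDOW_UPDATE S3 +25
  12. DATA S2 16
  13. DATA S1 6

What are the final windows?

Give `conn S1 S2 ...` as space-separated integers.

Answer: 22 65 -1 72 -4

Derivation:
Op 1: conn=17 S1=32 S2=32 S3=32 S4=17 blocked=[]
Op 2: conn=42 S1=32 S2=32 S3=32 S4=17 blocked=[]
Op 3: conn=62 S1=32 S2=32 S3=32 S4=17 blocked=[]
Op 4: conn=62 S1=53 S2=32 S3=32 S4=17 blocked=[]
Op 5: conn=62 S1=53 S2=32 S3=47 S4=17 blocked=[]
Op 6: conn=62 S1=71 S2=32 S3=47 S4=17 blocked=[]
Op 7: conn=53 S1=71 S2=32 S3=47 S4=8 blocked=[]
Op 8: conn=41 S1=71 S2=32 S3=47 S4=-4 blocked=[4]
Op 9: conn=24 S1=71 S2=15 S3=47 S4=-4 blocked=[4]
Op 10: conn=44 S1=71 S2=15 S3=47 S4=-4 blocked=[4]
Op 11: conn=44 S1=71 S2=15 S3=72 S4=-4 blocked=[4]
Op 12: conn=28 S1=71 S2=-1 S3=72 S4=-4 blocked=[2, 4]
Op 13: conn=22 S1=65 S2=-1 S3=72 S4=-4 blocked=[2, 4]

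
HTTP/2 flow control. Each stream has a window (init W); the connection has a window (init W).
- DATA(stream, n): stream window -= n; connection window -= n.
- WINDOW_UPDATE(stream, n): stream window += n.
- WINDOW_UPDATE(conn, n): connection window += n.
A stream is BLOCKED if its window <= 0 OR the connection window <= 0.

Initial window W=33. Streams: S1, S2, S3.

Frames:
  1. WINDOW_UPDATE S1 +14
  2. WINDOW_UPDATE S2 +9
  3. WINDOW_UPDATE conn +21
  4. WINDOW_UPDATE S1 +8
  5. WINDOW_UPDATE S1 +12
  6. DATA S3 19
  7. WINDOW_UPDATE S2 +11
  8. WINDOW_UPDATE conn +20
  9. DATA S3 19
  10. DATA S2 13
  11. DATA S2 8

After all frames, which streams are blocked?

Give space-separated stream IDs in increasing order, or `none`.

Op 1: conn=33 S1=47 S2=33 S3=33 blocked=[]
Op 2: conn=33 S1=47 S2=42 S3=33 blocked=[]
Op 3: conn=54 S1=47 S2=42 S3=33 blocked=[]
Op 4: conn=54 S1=55 S2=42 S3=33 blocked=[]
Op 5: conn=54 S1=67 S2=42 S3=33 blocked=[]
Op 6: conn=35 S1=67 S2=42 S3=14 blocked=[]
Op 7: conn=35 S1=67 S2=53 S3=14 blocked=[]
Op 8: conn=55 S1=67 S2=53 S3=14 blocked=[]
Op 9: conn=36 S1=67 S2=53 S3=-5 blocked=[3]
Op 10: conn=23 S1=67 S2=40 S3=-5 blocked=[3]
Op 11: conn=15 S1=67 S2=32 S3=-5 blocked=[3]

Answer: S3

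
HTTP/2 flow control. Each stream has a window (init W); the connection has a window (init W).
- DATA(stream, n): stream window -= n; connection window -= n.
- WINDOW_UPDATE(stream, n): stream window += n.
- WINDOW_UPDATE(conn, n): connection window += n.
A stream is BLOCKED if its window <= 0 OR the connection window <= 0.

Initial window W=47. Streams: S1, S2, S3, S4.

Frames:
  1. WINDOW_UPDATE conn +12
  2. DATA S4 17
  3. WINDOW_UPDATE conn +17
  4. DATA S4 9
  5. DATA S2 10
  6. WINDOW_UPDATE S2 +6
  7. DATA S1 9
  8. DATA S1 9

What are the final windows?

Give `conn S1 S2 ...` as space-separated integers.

Op 1: conn=59 S1=47 S2=47 S3=47 S4=47 blocked=[]
Op 2: conn=42 S1=47 S2=47 S3=47 S4=30 blocked=[]
Op 3: conn=59 S1=47 S2=47 S3=47 S4=30 blocked=[]
Op 4: conn=50 S1=47 S2=47 S3=47 S4=21 blocked=[]
Op 5: conn=40 S1=47 S2=37 S3=47 S4=21 blocked=[]
Op 6: conn=40 S1=47 S2=43 S3=47 S4=21 blocked=[]
Op 7: conn=31 S1=38 S2=43 S3=47 S4=21 blocked=[]
Op 8: conn=22 S1=29 S2=43 S3=47 S4=21 blocked=[]

Answer: 22 29 43 47 21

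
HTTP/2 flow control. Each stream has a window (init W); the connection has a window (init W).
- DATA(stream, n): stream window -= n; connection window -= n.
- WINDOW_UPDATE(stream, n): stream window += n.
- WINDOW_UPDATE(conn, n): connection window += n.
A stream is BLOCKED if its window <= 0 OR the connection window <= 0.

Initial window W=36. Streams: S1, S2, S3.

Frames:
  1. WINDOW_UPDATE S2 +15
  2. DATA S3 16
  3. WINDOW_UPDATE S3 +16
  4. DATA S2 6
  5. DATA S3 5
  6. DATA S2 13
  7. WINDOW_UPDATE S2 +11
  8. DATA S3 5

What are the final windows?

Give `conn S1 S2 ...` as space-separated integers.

Op 1: conn=36 S1=36 S2=51 S3=36 blocked=[]
Op 2: conn=20 S1=36 S2=51 S3=20 blocked=[]
Op 3: conn=20 S1=36 S2=51 S3=36 blocked=[]
Op 4: conn=14 S1=36 S2=45 S3=36 blocked=[]
Op 5: conn=9 S1=36 S2=45 S3=31 blocked=[]
Op 6: conn=-4 S1=36 S2=32 S3=31 blocked=[1, 2, 3]
Op 7: conn=-4 S1=36 S2=43 S3=31 blocked=[1, 2, 3]
Op 8: conn=-9 S1=36 S2=43 S3=26 blocked=[1, 2, 3]

Answer: -9 36 43 26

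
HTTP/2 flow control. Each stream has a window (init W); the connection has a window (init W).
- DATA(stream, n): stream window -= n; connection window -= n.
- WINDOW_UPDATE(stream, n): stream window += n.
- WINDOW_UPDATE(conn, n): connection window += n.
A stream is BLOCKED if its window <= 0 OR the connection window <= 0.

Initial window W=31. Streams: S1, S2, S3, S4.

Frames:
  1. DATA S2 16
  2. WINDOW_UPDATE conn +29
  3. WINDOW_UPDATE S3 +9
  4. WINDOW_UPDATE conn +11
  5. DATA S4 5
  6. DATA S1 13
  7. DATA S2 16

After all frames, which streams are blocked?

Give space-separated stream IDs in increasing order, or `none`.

Answer: S2

Derivation:
Op 1: conn=15 S1=31 S2=15 S3=31 S4=31 blocked=[]
Op 2: conn=44 S1=31 S2=15 S3=31 S4=31 blocked=[]
Op 3: conn=44 S1=31 S2=15 S3=40 S4=31 blocked=[]
Op 4: conn=55 S1=31 S2=15 S3=40 S4=31 blocked=[]
Op 5: conn=50 S1=31 S2=15 S3=40 S4=26 blocked=[]
Op 6: conn=37 S1=18 S2=15 S3=40 S4=26 blocked=[]
Op 7: conn=21 S1=18 S2=-1 S3=40 S4=26 blocked=[2]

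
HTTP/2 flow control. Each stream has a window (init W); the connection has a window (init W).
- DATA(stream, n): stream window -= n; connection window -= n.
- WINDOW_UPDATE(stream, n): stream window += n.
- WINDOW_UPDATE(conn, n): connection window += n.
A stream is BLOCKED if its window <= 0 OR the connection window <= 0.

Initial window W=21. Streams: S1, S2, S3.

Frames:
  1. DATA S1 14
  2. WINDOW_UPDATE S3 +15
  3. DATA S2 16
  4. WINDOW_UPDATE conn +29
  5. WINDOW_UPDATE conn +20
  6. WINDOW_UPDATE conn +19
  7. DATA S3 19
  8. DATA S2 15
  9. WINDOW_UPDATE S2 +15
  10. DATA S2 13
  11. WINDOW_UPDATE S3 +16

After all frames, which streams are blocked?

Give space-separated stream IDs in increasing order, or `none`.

Answer: S2

Derivation:
Op 1: conn=7 S1=7 S2=21 S3=21 blocked=[]
Op 2: conn=7 S1=7 S2=21 S3=36 blocked=[]
Op 3: conn=-9 S1=7 S2=5 S3=36 blocked=[1, 2, 3]
Op 4: conn=20 S1=7 S2=5 S3=36 blocked=[]
Op 5: conn=40 S1=7 S2=5 S3=36 blocked=[]
Op 6: conn=59 S1=7 S2=5 S3=36 blocked=[]
Op 7: conn=40 S1=7 S2=5 S3=17 blocked=[]
Op 8: conn=25 S1=7 S2=-10 S3=17 blocked=[2]
Op 9: conn=25 S1=7 S2=5 S3=17 blocked=[]
Op 10: conn=12 S1=7 S2=-8 S3=17 blocked=[2]
Op 11: conn=12 S1=7 S2=-8 S3=33 blocked=[2]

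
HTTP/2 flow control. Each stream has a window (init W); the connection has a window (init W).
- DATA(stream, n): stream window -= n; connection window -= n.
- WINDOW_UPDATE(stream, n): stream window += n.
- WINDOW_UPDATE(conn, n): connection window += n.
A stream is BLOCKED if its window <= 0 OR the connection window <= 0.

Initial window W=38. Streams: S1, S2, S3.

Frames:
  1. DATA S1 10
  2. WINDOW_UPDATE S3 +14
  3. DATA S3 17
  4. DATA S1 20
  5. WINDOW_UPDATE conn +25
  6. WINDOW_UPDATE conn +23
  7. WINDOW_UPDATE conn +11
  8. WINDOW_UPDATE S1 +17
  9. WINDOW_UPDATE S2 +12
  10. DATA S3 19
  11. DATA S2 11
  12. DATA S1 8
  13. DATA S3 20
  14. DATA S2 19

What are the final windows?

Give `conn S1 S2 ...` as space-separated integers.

Answer: -27 17 20 -4

Derivation:
Op 1: conn=28 S1=28 S2=38 S3=38 blocked=[]
Op 2: conn=28 S1=28 S2=38 S3=52 blocked=[]
Op 3: conn=11 S1=28 S2=38 S3=35 blocked=[]
Op 4: conn=-9 S1=8 S2=38 S3=35 blocked=[1, 2, 3]
Op 5: conn=16 S1=8 S2=38 S3=35 blocked=[]
Op 6: conn=39 S1=8 S2=38 S3=35 blocked=[]
Op 7: conn=50 S1=8 S2=38 S3=35 blocked=[]
Op 8: conn=50 S1=25 S2=38 S3=35 blocked=[]
Op 9: conn=50 S1=25 S2=50 S3=35 blocked=[]
Op 10: conn=31 S1=25 S2=50 S3=16 blocked=[]
Op 11: conn=20 S1=25 S2=39 S3=16 blocked=[]
Op 12: conn=12 S1=17 S2=39 S3=16 blocked=[]
Op 13: conn=-8 S1=17 S2=39 S3=-4 blocked=[1, 2, 3]
Op 14: conn=-27 S1=17 S2=20 S3=-4 blocked=[1, 2, 3]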